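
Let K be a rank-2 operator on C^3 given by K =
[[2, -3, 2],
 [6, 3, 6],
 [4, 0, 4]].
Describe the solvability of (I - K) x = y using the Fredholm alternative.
(I - K) is invertible (det(I - K) = 28 ≠ 0), so for every y in C^3 the equation (I - K) x = y has a unique solution.

K has rank 2 and factors as K = U V^T = u1 v1^T + u2 v2^T with u1 = (1, -1, 0), v1 = (0, -3, 0), u2 = (1, 3, 2), v2 = (2, 0, 2) (multiplying out reproduces the displayed K). The nonzero eigenvalues of U V^T coincide with those of the 2 x 2 matrix G = V^T U = [[v1·u1, v1·u2], [v2·u1, v2·u2]] = [[3, -9], [2, 6]], and by the Sylvester determinant identity det(I_3 - U V^T) = det(I_2 - V^T U) = det([[-2, 9], [-2, -5]]) = (-2)(-5) - (9)(-2) = 28. (Direct check: I - K =
[[-1, 3, -2],
 [-6, -2, -6],
 [-4, 0, -3]]
has determinant 28.) The finite-dimensional Fredholm alternative says: either (I - K) is invertible, or ker(I - K) ≠ {0} and then range(I - K) = ker((I - K)^*)^⊥, with dim ker(I - K) = dim ker((I - K)^*). Since det(I - K) ≠ 0, 1 is not an eigenvalue of K and ker(I - K) = {0}, so we are in the first case: for every y there is a unique x = (I - K)^(-1) y. (Explicitly, by the Woodbury identity, (I - U V^T)^(-1) = I + U (I_2 - G)^(-1) V^T.)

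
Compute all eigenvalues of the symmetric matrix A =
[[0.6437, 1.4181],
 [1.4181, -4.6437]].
sigma(A) ≈ {-5, 1}

A is real symmetric, so its spectrum consists of real eigenvalues. Expanding the characteristic polynomial of the displayed matrix gives
  det(λ I - A) = p(λ) = λ^2 + (4)λ + (-5).
Solving p(λ) = 0 yields eigenvalues ≈ -5, 1. (A is shown rounded to 4 decimals, so these recover the underlying integer eigenvalues to within that precision.)
Verification: the trace of A = -4 equals the sum of eigenvalues -4, and det(A) ≈ -5.0002 matches the eigenvalue product -5.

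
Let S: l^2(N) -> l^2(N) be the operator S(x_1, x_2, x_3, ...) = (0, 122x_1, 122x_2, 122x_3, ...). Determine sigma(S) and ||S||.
sigma(S) = closed disk {z in C : |z| ≤ 122}; ||S|| = 122

Note S = 122·U where U is the unit right shift (U x)_k = x_{k-1} (with x_0 := 0); so ||S|| = 122||U|| and sigma(S) = 122·sigma(U). ||S x||^2 = sum_{k≥1} |122x_k|^2 = 14884||x||^2, so ||S|| = 122 and sigma(S) ⊂ {|z| ≤ 122}. For any |lambda| < 122, the equation (S - lambda I) x = 0 forces x_1 = 0, then 122x_k = lambda x_{k+1} ⇒ x = 0, so S has no eigenvalues. But (S - lambda I) is not surjective for |lambda| < 122: solving (S - lambda I) x = e_1 would require x_n proportional to (lambda/122)^(-n), which is not in l^2. So every |lambda| < 122 lies in the residual spectrum. The boundary |lambda| = 122 is in the approximate point spectrum (the spectrum is closed). Hence sigma(S) is the closed disk of radius 122.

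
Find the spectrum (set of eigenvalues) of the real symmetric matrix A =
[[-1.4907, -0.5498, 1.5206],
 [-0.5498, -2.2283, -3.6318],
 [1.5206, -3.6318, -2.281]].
sigma(A) ≈ {-6, -2, 2}

A is real symmetric, so its spectrum consists of real eigenvalues. Expanding the characteristic polynomial of the displayed matrix gives
  det(λ I - A) = p(λ) = λ^3 + (6)λ^2 + (-4)λ + (-24).
Solving p(λ) = 0 yields eigenvalues ≈ -6, -2, 2. (A is shown rounded to 4 decimals, so these recover the underlying integer eigenvalues to within that precision.)
Verification: the trace of A = -6 equals the sum of eigenvalues -6, and det(A) ≈ 23.9998 matches the eigenvalue product 24.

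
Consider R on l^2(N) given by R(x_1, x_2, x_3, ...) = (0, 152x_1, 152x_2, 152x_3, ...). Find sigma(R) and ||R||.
sigma(R) = closed disk {z in C : |z| ≤ 152}; ||R|| = 152

Note R = 152·U where U is the unit right shift (U x)_k = x_{k-1} (with x_0 := 0); so ||R|| = 152||U|| and sigma(R) = 152·sigma(U). ||R x||^2 = sum_{k≥1} |152x_k|^2 = 23104||x||^2, so ||R|| = 152 and sigma(R) ⊂ {|z| ≤ 152}. For any |lambda| < 152, the equation (R - lambda I) x = 0 forces x_1 = 0, then 152x_k = lambda x_{k+1} ⇒ x = 0, so R has no eigenvalues. But (R - lambda I) is not surjective for |lambda| < 152: solving (R - lambda I) x = e_1 would require x_n proportional to (lambda/152)^(-n), which is not in l^2. So every |lambda| < 152 lies in the residual spectrum. The boundary |lambda| = 152 is in the approximate point spectrum (the spectrum is closed). Hence sigma(R) is the closed disk of radius 152.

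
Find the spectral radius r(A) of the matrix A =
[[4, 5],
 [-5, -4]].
r(A) = 3

The eigenvalues of A are the roots of its characteristic polynomial. With M = A (coefficients from the trace and determinant):
  p(λ) = det(λ I - M) = λ^2 + 9.
For λ^2 + 9 the discriminant is -36. It is negative, so the roots are the complex-conjugate pair λ = 0 ± (sqrt(36)/2) i ≈ 0 ± 3i. For a conjugate pair the product of the roots equals the constant term, so |λ|^2 = 9 and |λ| = sqrt(9) = 3.
Thus the eigenvalues (to 4 decimals) are 0 ± 3i (modulus 3). The spectral radius is the largest modulus: r(A) = 3. (Cross-check: r(A) ≤ ||A||_2 ≈ 9; equality holds whenever A is normal, though it can also hold for some non-normal A.)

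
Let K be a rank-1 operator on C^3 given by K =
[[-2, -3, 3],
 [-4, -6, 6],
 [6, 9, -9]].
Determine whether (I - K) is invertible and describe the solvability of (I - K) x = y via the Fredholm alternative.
(I - K) is invertible (det(I - K) = 18 ≠ 0), so for every y in C^3 the equation (I - K) x = y has a unique solution.

K has rank 1, so it is an outer product K = u v^T: every row of K is a multiple of one row vector. Reading off the entries, u = (-1, -2, 3) and v = (2, 3, -3) (row i of K equals u_i·v^T). A rank-one matrix u v^T satisfies K u = u (v·u) and kills the (2)-dimensional subspace v^⊥, so its characteristic polynomial is lambda^2 (lambda - v·u) with v·u = tr K = -17. Hence the eigenvalues of I - K are 1 (multiplicity 2) and 1 - (-17) = 18, so det(I - K) = 18. (Direct check: I - K =
[[3, 3, -3],
 [4, 7, -6],
 [-6, -9, 10]]
has determinant 18.) The finite-dimensional Fredholm alternative says: either (I - K) is invertible, or ker(I - K) ≠ {0} and then range(I - K) = ker((I - K)^*)^⊥, with dim ker(I - K) = dim ker((I - K)^*). Since det(I - K) ≠ 0, 1 is not an eigenvalue of K and ker(I - K) = {0}, so we are in the first case: for every y there is a unique x = (I - K)^(-1) y. Explicitly, by the Sherman–Morrison formula, (I - u v^T)^(-1) = I + u v^T/(1 - v·u), i.e. (I - K)^(-1) = I + K/(18).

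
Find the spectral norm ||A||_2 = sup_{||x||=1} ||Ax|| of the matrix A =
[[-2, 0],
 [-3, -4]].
||A||_2 = sqrt((29 + sqrt(585))/2) ≈ 5.1569 (= sqrt(largest eigenvalue of A^T A))

||A||_2 = sigma_max(A) = sqrt(lambda_max(A^T A)). Form the symmetric matrix M = A^T A =
[[13, 12],
 [12, 16]].
Its characteristic polynomial (trace, determinant of M give the coefficients) is
  p(λ) = det(λ I - M) = λ^2 - 29λ + 64.
For λ^2 - 29λ + 64 the discriminant is 585. It is nonnegative but not a perfect square, so the roots are real and irrational: λ = (29 ± sqrt(585))/2 ≈ 26.5934, 2.4066.
So the eigenvalues of A^T A are ≈ 2.4066, 26.5934 (all ≥ 0, as they must be for A^T A). The largest is λ_max = (29 + sqrt(585))/2 ≈ 26.5934, hence ||A||_2 = sqrt(λ_max) = sqrt((29 + sqrt(585))/2) ≈ 5.1569.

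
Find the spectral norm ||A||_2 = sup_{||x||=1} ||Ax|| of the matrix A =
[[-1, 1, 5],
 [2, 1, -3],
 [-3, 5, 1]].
||A||_2 ≈ 7.0447 (= sqrt(largest eigenvalue of A^T A))

||A||_2 = sigma_max(A) = sqrt(lambda_max(A^T A)). Form the symmetric matrix M = A^T A =
[[14, -14, -14],
 [-14, 27, 7],
 [-14, 7, 35]].
Its characteristic polynomial (trace, sum of principal 2x2 minors, determinant of M give the coefficients) is
  p(λ) = det(λ I - M) = λ^3 - 76λ^2 + 1372λ - 3136.
No integer candidate from the rational root theorem (±divisors of 3136) is a root, so the roots are irrational. The cubic discriminant is Δ = 656026112 > 0, so there are three distinct real roots. p(2) = -688 and p(3) = 323 have opposite signs, so a root lies in (2, 3); Newton's method refines it to λ ≈ 2.6655. p(23) = 383 and p(24) = -160 have opposite signs, so a root lies in (23, 24); Newton's method refines it to λ ≈ 23.7074. p(49) = -735 and p(50) = 464 have opposite signs, so a root lies in (49, 50); Newton's method refines it to λ ≈ 49.6272. Check (Vieta): the three roots sum to 76, matching tr M = 76.
So the eigenvalues of A^T A are ≈ 2.6655, 23.7074, 49.6272 (all ≥ 0, as they must be for A^T A). The largest is λ_max ≈ 49.6272, hence ||A||_2 = sqrt(λ_max) ≈ 7.0447.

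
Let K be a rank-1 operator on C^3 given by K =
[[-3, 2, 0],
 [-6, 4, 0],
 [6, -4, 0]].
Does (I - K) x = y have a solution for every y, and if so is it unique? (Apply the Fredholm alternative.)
(I - K) is singular (det(I - K) = 0, i.e. 1 ∈ sigma(K)). (I - K) x = y is solvable iff y ⊥ ker((I - K)^*) = span{(-3, 2, 0)}, i.e. iff -3y_1 + 2y_2 = 0. When solvable, the solutions are x = y + c·(1, 2, -2), c arbitrary (ker(I - K) = span{(1, 2, -2)}, dimension 1).

K has rank 1, so it is an outer product K = u v^T: every row of K is a multiple of one row vector. Reading off the entries, u = (1, 2, -2) and v = (-3, 2, 0) (row i of K equals u_i·v^T). A rank-one matrix u v^T satisfies K u = u (v·u) and kills the (2)-dimensional subspace v^⊥, so its characteristic polynomial is lambda^2 (lambda - v·u) with v·u = tr K = 1. Hence the eigenvalues of I - K are 1 (multiplicity 2) and 1 - (1) = 0, so det(I - K) = 0. (Direct check: I - K =
[[4, -2, 0],
 [6, -3, 0],
 [-6, 4, 1]]
has determinant 0.) So 1 is an eigenvalue of K and (I - K) is not invertible. The finite-dimensional Fredholm alternative says: either (I - K) is invertible, or ker(I - K) ≠ {0} and then range(I - K) = ker((I - K)^*)^⊥, with dim ker(I - K) = dim ker((I - K)^*). We are in the second case, so we need both kernels. Kernel of I - K: (I - K) u = u - u (v·u) = u - u = 0, so ker(I - K) = span{u} = span{(1, 2, -2)} (it is exactly 1-dimensional because rank(I - K) = 2). Kernel of the adjoint: K is real, so (I - K)^* = I - K^T = I - v u^T, and (I - v u^T) v = v - v (u·v) = 0; hence ker((I - K)^*) = span{v} = span{(-3, 2, 0)}. Therefore (I - K) x = y is solvable iff <y, v> = 0, i.e. iff -3y_1 + 2y_2 = 0. When this holds, K y = u (v·y) = 0, so (I - K) y = y and x = y is a particular solution; the full solution set is the line x = y + c·u = y + c·(1, 2, -2), c ∈ C.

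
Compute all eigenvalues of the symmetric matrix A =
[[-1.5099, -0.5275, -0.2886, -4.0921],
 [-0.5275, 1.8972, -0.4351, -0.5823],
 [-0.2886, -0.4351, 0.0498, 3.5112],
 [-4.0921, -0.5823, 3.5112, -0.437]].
sigma(A) ≈ {-6, -1, 2, 5}

A is real symmetric, so its spectrum consists of real eigenvalues. Expanding the characteristic polynomial of the displayed matrix gives
  det(λ I - A) = p(λ) = λ^4 + (0)λ^3 + (-33)λ^2 + (28.0013)λ + (60).
Solving p(λ) = 0 yields eigenvalues ≈ -6, -1, 2, 5. (A is shown rounded to 4 decimals, so these recover the underlying integer eigenvalues to within that precision.)
Verification: the trace of A = 0 equals the sum of eigenvalues 0, and det(A) ≈ 60.0007 matches the eigenvalue product 60.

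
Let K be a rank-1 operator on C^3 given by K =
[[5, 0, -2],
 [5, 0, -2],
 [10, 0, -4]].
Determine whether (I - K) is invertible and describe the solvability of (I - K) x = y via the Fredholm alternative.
(I - K) is singular (det(I - K) = 0, i.e. 1 ∈ sigma(K)). (I - K) x = y is solvable iff y ⊥ ker((I - K)^*) = span{(5, 0, -2)}, i.e. iff 5y_1 - 2y_3 = 0. When solvable, the solutions are x = y + c·(1, 1, 2), c arbitrary (ker(I - K) = span{(1, 1, 2)}, dimension 1).

K has rank 1, so it is an outer product K = u v^T: every row of K is a multiple of one row vector. Reading off the entries, u = (1, 1, 2) and v = (5, 0, -2) (row i of K equals u_i·v^T). A rank-one matrix u v^T satisfies K u = u (v·u) and kills the (2)-dimensional subspace v^⊥, so its characteristic polynomial is lambda^2 (lambda - v·u) with v·u = tr K = 1. Hence the eigenvalues of I - K are 1 (multiplicity 2) and 1 - (1) = 0, so det(I - K) = 0. (Direct check: I - K =
[[-4, 0, 2],
 [-5, 1, 2],
 [-10, 0, 5]]
has determinant 0.) So 1 is an eigenvalue of K and (I - K) is not invertible. The finite-dimensional Fredholm alternative says: either (I - K) is invertible, or ker(I - K) ≠ {0} and then range(I - K) = ker((I - K)^*)^⊥, with dim ker(I - K) = dim ker((I - K)^*). We are in the second case, so we need both kernels. Kernel of I - K: (I - K) u = u - u (v·u) = u - u = 0, so ker(I - K) = span{u} = span{(1, 1, 2)} (it is exactly 1-dimensional because rank(I - K) = 2). Kernel of the adjoint: K is real, so (I - K)^* = I - K^T = I - v u^T, and (I - v u^T) v = v - v (u·v) = 0; hence ker((I - K)^*) = span{v} = span{(5, 0, -2)}. Therefore (I - K) x = y is solvable iff <y, v> = 0, i.e. iff 5y_1 - 2y_3 = 0. When this holds, K y = u (v·y) = 0, so (I - K) y = y and x = y is a particular solution; the full solution set is the line x = y + c·u = y + c·(1, 1, 2), c ∈ C.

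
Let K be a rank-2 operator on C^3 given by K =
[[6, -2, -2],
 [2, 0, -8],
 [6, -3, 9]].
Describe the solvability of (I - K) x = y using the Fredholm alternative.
(I - K) is invertible (det(I - K) = 32 ≠ 0), so for every y in C^3 the equation (I - K) x = y has a unique solution.

K has rank 2 and factors as K = U V^T = u1 v1^T + u2 v2^T with u1 = (2, 2, 0), v1 = (3, -1, -1), u2 = (0, 2, -3), v2 = (-2, 1, -3) (multiplying out reproduces the displayed K). The nonzero eigenvalues of U V^T coincide with those of the 2 x 2 matrix G = V^T U = [[v1·u1, v1·u2], [v2·u1, v2·u2]] = [[4, 1], [-2, 11]], and by the Sylvester determinant identity det(I_3 - U V^T) = det(I_2 - V^T U) = det([[-3, -1], [2, -10]]) = (-3)(-10) - (-1)(2) = 32. (Direct check: I - K =
[[-5, 2, 2],
 [-2, 1, 8],
 [-6, 3, -8]]
has determinant 32.) The finite-dimensional Fredholm alternative says: either (I - K) is invertible, or ker(I - K) ≠ {0} and then range(I - K) = ker((I - K)^*)^⊥, with dim ker(I - K) = dim ker((I - K)^*). Since det(I - K) ≠ 0, 1 is not an eigenvalue of K and ker(I - K) = {0}, so we are in the first case: for every y there is a unique x = (I - K)^(-1) y. (Explicitly, by the Woodbury identity, (I - U V^T)^(-1) = I + U (I_2 - G)^(-1) V^T.)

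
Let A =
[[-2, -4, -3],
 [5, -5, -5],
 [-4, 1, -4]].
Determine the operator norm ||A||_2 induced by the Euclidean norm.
||A||_2 ≈ 9.2758 (= sqrt(largest eigenvalue of A^T A))

||A||_2 = sigma_max(A) = sqrt(lambda_max(A^T A)). Form the symmetric matrix M = A^T A =
[[45, -21, -3],
 [-21, 42, 33],
 [-3, 33, 50]].
Its characteristic polynomial (trace, sum of principal 2x2 minors, determinant of M give the coefficients) is
  p(λ) = det(λ I - M) = λ^3 - 137λ^2 + 4701λ - 27225.
No integer candidate from the rational root theorem (±divisors of 27225) is a root, so the roots are irrational. The cubic discriminant is Δ = 14804094240 > 0, so there are three distinct real roots. p(7) = -688 and p(8) = 2127 have opposite signs, so a root lies in (7, 8); Newton's method refines it to λ ≈ 7.237. p(43) = 1112 and p(44) = -429 have opposite signs, so a root lies in (43, 44); Newton's method refines it to λ ≈ 43.7224. p(86) = -135 and p(87) = 3312 have opposite signs, so a root lies in (86, 87); Newton's method refines it to λ ≈ 86.0405. Check (Vieta): the three roots sum to 137, matching tr M = 137.
So the eigenvalues of A^T A are ≈ 7.237, 43.7224, 86.0405 (all ≥ 0, as they must be for A^T A). The largest is λ_max ≈ 86.0405, hence ||A||_2 = sqrt(λ_max) ≈ 9.2758.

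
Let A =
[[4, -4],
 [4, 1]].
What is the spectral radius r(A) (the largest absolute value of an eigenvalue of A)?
r(A) = sqrt(20) ≈ 4.4721

The eigenvalues of A are the roots of its characteristic polynomial. With M = A (coefficients from the trace and determinant):
  p(λ) = det(λ I - M) = λ^2 - 5λ + 20.
For λ^2 - 5λ + 20 the discriminant is -55. It is negative, so the roots are the complex-conjugate pair λ = 5/2 ± (sqrt(55)/2) i ≈ 2.5 ± 3.7081i. For a conjugate pair the product of the roots equals the constant term, so |λ|^2 = 20 and |λ| = sqrt(20) ≈ 4.4721.
Thus the eigenvalues (to 4 decimals) are 2.5 ± 3.7081i (modulus 4.4721). The spectral radius is the largest modulus: r(A) = sqrt(20) ≈ 4.4721. (Cross-check: r(A) ≤ ||A||_2 ≈ 6.217; equality holds whenever A is normal, though it can also hold for some non-normal A.)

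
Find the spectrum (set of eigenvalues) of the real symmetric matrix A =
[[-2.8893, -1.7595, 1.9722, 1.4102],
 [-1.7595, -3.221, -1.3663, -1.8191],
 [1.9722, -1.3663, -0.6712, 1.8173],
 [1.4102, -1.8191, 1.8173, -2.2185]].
sigma(A) ≈ {-5, -4, -3, 3}

A is real symmetric, so its spectrum consists of real eigenvalues. Expanding the characteristic polynomial of the displayed matrix gives
  det(λ I - A) = p(λ) = λ^4 + (9)λ^3 + (11)λ^2 + (-81.001)λ + (-180.0022).
Solving p(λ) = 0 yields eigenvalues ≈ -5, -4, -3, 3. (A is shown rounded to 4 decimals, so these recover the underlying integer eigenvalues to within that precision.)
Verification: the trace of A = -9 equals the sum of eigenvalues -9, and det(A) ≈ -180.0022 matches the eigenvalue product -180.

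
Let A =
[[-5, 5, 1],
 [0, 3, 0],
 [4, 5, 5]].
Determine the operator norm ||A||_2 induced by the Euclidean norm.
||A||_2 ≈ 8.7794 (= sqrt(largest eigenvalue of A^T A))

||A||_2 = sigma_max(A) = sqrt(lambda_max(A^T A)). Form the symmetric matrix M = A^T A =
[[41, -5, 15],
 [-5, 59, 30],
 [15, 30, 26]].
Its characteristic polynomial (trace, sum of principal 2x2 minors, determinant of M give the coefficients) is
  p(λ) = det(λ I - M) = λ^3 - 126λ^2 + 3869λ - 7569.
No integer candidate from the rational root theorem (±divisors of 7569) is a root, so the roots are irrational. The cubic discriminant is Δ = 10294614625 > 0, so there are three distinct real roots. p(2) = -327 and p(3) = 2931 have opposite signs, so a root lies in (2, 3); Newton's method refines it to λ ≈ 2.0972. p(46) = 1125 and p(47) = -237 have opposite signs, so a root lies in (46, 47); Newton's method refines it to λ ≈ 46.8245. p(77) = -177 and p(78) = 2181 have opposite signs, so a root lies in (77, 78); Newton's method refines it to λ ≈ 77.0783. Check (Vieta): the three roots sum to 126, matching tr M = 126.
So the eigenvalues of A^T A are ≈ 2.0972, 46.8245, 77.0783 (all ≥ 0, as they must be for A^T A). The largest is λ_max ≈ 77.0783, hence ||A||_2 = sqrt(λ_max) ≈ 8.7794.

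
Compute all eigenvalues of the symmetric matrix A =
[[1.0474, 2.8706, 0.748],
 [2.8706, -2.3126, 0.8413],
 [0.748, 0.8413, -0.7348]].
sigma(A) ≈ {-4, -1, 3}

A is real symmetric, so its spectrum consists of real eigenvalues. Expanding the characteristic polynomial of the displayed matrix gives
  det(λ I - A) = p(λ) = λ^3 + (2)λ^2 + (-11)λ + (-12).
Solving p(λ) = 0 yields eigenvalues ≈ -4, -1, 3. (A is shown rounded to 4 decimals, so these recover the underlying integer eigenvalues to within that precision.)
Verification: the trace of A = -2 equals the sum of eigenvalues -2, and det(A) ≈ 12.0003 matches the eigenvalue product 12.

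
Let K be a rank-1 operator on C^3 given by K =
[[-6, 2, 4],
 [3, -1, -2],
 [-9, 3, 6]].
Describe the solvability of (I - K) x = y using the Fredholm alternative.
(I - K) is invertible (det(I - K) = 2 ≠ 0), so for every y in C^3 the equation (I - K) x = y has a unique solution.

K has rank 1, so it is an outer product K = u v^T: every row of K is a multiple of one row vector. Reading off the entries, u = (-2, 1, -3) and v = (3, -1, -2) (row i of K equals u_i·v^T). A rank-one matrix u v^T satisfies K u = u (v·u) and kills the (2)-dimensional subspace v^⊥, so its characteristic polynomial is lambda^2 (lambda - v·u) with v·u = tr K = -1. Hence the eigenvalues of I - K are 1 (multiplicity 2) and 1 - (-1) = 2, so det(I - K) = 2. (Direct check: I - K =
[[7, -2, -4],
 [-3, 2, 2],
 [9, -3, -5]]
has determinant 2.) The finite-dimensional Fredholm alternative says: either (I - K) is invertible, or ker(I - K) ≠ {0} and then range(I - K) = ker((I - K)^*)^⊥, with dim ker(I - K) = dim ker((I - K)^*). Since det(I - K) ≠ 0, 1 is not an eigenvalue of K and ker(I - K) = {0}, so we are in the first case: for every y there is a unique x = (I - K)^(-1) y. Explicitly, by the Sherman–Morrison formula, (I - u v^T)^(-1) = I + u v^T/(1 - v·u), i.e. (I - K)^(-1) = I + K/(2).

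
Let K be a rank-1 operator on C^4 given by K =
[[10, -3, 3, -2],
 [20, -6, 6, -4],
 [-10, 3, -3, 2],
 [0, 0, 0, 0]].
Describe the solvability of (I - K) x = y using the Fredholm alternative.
(I - K) is singular (det(I - K) = 0, i.e. 1 ∈ sigma(K)). (I - K) x = y is solvable iff y ⊥ ker((I - K)^*) = span{(10, -3, 3, -2)}, i.e. iff 10y_1 - 3y_2 + 3y_3 - 2y_4 = 0. When solvable, the solutions are x = y + c·(1, 2, -1, 0), c arbitrary (ker(I - K) = span{(1, 2, -1, 0)}, dimension 1).

K has rank 1, so it is an outer product K = u v^T: every row of K is a multiple of one row vector. Reading off the entries, u = (1, 2, -1, 0) and v = (10, -3, 3, -2) (row i of K equals u_i·v^T). A rank-one matrix u v^T satisfies K u = u (v·u) and kills the (3)-dimensional subspace v^⊥, so its characteristic polynomial is lambda^3 (lambda - v·u) with v·u = tr K = 1. Hence the eigenvalues of I - K are 1 (multiplicity 3) and 1 - (1) = 0, so det(I - K) = 0. (Direct check: I - K =
[[-9, 3, -3, 2],
 [-20, 7, -6, 4],
 [10, -3, 4, -2],
 [0, 0, 0, 1]]
has determinant 0.) So 1 is an eigenvalue of K and (I - K) is not invertible. The finite-dimensional Fredholm alternative says: either (I - K) is invertible, or ker(I - K) ≠ {0} and then range(I - K) = ker((I - K)^*)^⊥, with dim ker(I - K) = dim ker((I - K)^*). We are in the second case, so we need both kernels. Kernel of I - K: (I - K) u = u - u (v·u) = u - u = 0, so ker(I - K) = span{u} = span{(1, 2, -1, 0)} (it is exactly 1-dimensional because rank(I - K) = 3). Kernel of the adjoint: K is real, so (I - K)^* = I - K^T = I - v u^T, and (I - v u^T) v = v - v (u·v) = 0; hence ker((I - K)^*) = span{v} = span{(10, -3, 3, -2)}. Therefore (I - K) x = y is solvable iff <y, v> = 0, i.e. iff 10y_1 - 3y_2 + 3y_3 - 2y_4 = 0. When this holds, K y = u (v·y) = 0, so (I - K) y = y and x = y is a particular solution; the full solution set is the line x = y + c·u = y + c·(1, 2, -1, 0), c ∈ C.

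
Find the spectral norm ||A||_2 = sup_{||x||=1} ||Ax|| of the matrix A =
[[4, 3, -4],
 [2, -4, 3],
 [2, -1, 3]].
||A||_2 ≈ 7.6059 (= sqrt(largest eigenvalue of A^T A))

||A||_2 = sigma_max(A) = sqrt(lambda_max(A^T A)). Form the symmetric matrix M = A^T A =
[[24, 2, -4],
 [2, 26, -27],
 [-4, -27, 34]].
Its characteristic polynomial (trace, sum of principal 2x2 minors, determinant of M give the coefficients) is
  p(λ) = det(λ I - M) = λ^3 - 84λ^2 + 1575λ - 3600.
No integer candidate from the rational root theorem (±divisors of 3600) is a root, so the roots are irrational. The cubic discriminant is Δ = 1563534900 > 0, so there are three distinct real roots. p(2) = -778 and p(3) = 396 have opposite signs, so a root lies in (2, 3); Newton's method refines it to λ ≈ 2.6479. p(23) = 356 and p(24) = -360 have opposite signs, so a root lies in (23, 24); Newton's method refines it to λ ≈ 23.5019. p(57) = -1548 and p(58) = 286 have opposite signs, so a root lies in (57, 58); Newton's method refines it to λ ≈ 57.8502. Check (Vieta): the three roots sum to 84, matching tr M = 84.
So the eigenvalues of A^T A are ≈ 2.6479, 23.5019, 57.8502 (all ≥ 0, as they must be for A^T A). The largest is λ_max ≈ 57.8502, hence ||A||_2 = sqrt(λ_max) ≈ 7.6059.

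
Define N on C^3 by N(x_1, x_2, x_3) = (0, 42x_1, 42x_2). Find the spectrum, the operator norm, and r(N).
sigma(N) = {0}; ||N|| = 42; r(N) = 0. (N is nilpotent with N^3 = 0.)

On C^3, N is a strictly lower-triangular matrix with 42 on the subdiagonal and zeros elsewhere, so its characteristic polynomial is lambda^3 and every eigenvalue is 0: sigma(N) = {0}. For the operator norm, N e_i = 42e_{i+1} for i = 1, ..., 2 and N e_3 = 0, so the singular values of N are 42 (with multiplicity 2) and 0; hence ||N|| = 42. The spectral radius r(N) = max|lambda| = 0. Note ||N|| > r(N) — characteristic of non-normal nilpotent operators. Indeed N^3 = 0.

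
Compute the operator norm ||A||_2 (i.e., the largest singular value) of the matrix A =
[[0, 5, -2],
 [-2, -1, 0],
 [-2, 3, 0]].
||A||_2 ≈ 6.1992 (= sqrt(largest eigenvalue of A^T A))

||A||_2 = sigma_max(A) = sqrt(lambda_max(A^T A)). Form the symmetric matrix M = A^T A =
[[8, -4, 0],
 [-4, 35, -10],
 [0, -10, 4]].
Its characteristic polynomial (trace, sum of principal 2x2 minors, determinant of M give the coefficients) is
  p(λ) = det(λ I - M) = λ^3 - 47λ^2 + 336λ - 256.
No integer candidate from the rational root theorem (±divisors of 256) is a root, so the roots are irrational. The cubic discriminant is Δ = 62340352 > 0, so there are three distinct real roots. p(0) = -256 and p(1) = 34 have opposite signs, so a root lies in (0, 1); Newton's method refines it to λ ≈ 0.8645. p(7) = 136 and p(8) = -64 have opposite signs, so a root lies in (7, 8); Newton's method refines it to λ ≈ 7.7053. p(38) = -484 and p(39) = 680 have opposite signs, so a root lies in (38, 39); Newton's method refines it to λ ≈ 38.4302. Check (Vieta): the three roots sum to 47, matching tr M = 47.
So the eigenvalues of A^T A are ≈ 0.8645, 7.7053, 38.4302 (all ≥ 0, as they must be for A^T A). The largest is λ_max ≈ 38.4302, hence ||A||_2 = sqrt(λ_max) ≈ 6.1992.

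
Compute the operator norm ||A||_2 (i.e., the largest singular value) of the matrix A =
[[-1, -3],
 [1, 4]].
||A||_2 = sqrt((27 + sqrt(725))/2) ≈ 5.1926 (= sqrt(largest eigenvalue of A^T A))

||A||_2 = sigma_max(A) = sqrt(lambda_max(A^T A)). Form the symmetric matrix M = A^T A =
[[2, 7],
 [7, 25]].
Its characteristic polynomial (trace, determinant of M give the coefficients) is
  p(λ) = det(λ I - M) = λ^2 - 27λ + 1.
For λ^2 - 27λ + 1 the discriminant is 725. It is nonnegative but not a perfect square, so the roots are real and irrational: λ = (27 ± sqrt(725))/2 ≈ 26.9629, 0.0371.
So the eigenvalues of A^T A are ≈ 0.0371, 26.9629 (all ≥ 0, as they must be for A^T A). The largest is λ_max = (27 + sqrt(725))/2 ≈ 26.9629, hence ||A||_2 = sqrt(λ_max) = sqrt((27 + sqrt(725))/2) ≈ 5.1926.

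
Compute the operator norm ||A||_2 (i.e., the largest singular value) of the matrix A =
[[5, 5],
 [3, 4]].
||A||_2 = sqrt((75 + sqrt(5525))/2) ≈ 8.6409 (= sqrt(largest eigenvalue of A^T A))

||A||_2 = sigma_max(A) = sqrt(lambda_max(A^T A)). Form the symmetric matrix M = A^T A =
[[34, 37],
 [37, 41]].
Its characteristic polynomial (trace, determinant of M give the coefficients) is
  p(λ) = det(λ I - M) = λ^2 - 75λ + 25.
For λ^2 - 75λ + 25 the discriminant is 5525. It is nonnegative but not a perfect square, so the roots are real and irrational: λ = (75 ± sqrt(5525))/2 ≈ 74.6652, 0.3348.
So the eigenvalues of A^T A are ≈ 0.3348, 74.6652 (all ≥ 0, as they must be for A^T A). The largest is λ_max = (75 + sqrt(5525))/2 ≈ 74.6652, hence ||A||_2 = sqrt(λ_max) = sqrt((75 + sqrt(5525))/2) ≈ 8.6409.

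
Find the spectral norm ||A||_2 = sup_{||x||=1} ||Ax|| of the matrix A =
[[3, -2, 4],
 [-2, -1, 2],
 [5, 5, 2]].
||A||_2 ≈ 7.8096 (= sqrt(largest eigenvalue of A^T A))

||A||_2 = sigma_max(A) = sqrt(lambda_max(A^T A)). Form the symmetric matrix M = A^T A =
[[38, 21, 18],
 [21, 30, 0],
 [18, 0, 24]].
Its characteristic polynomial (trace, sum of principal 2x2 minors, determinant of M give the coefficients) is
  p(λ) = det(λ I - M) = λ^3 - 92λ^2 + 2007λ - 7056.
No integer candidate from the rational root theorem (±divisors of 7056) is a root, so the roots are irrational. The cubic discriminant is Δ = 1885551732 > 0, so there are three distinct real roots. p(4) = -436 and p(5) = 804 have opposite signs, so a root lies in (4, 5); Newton's method refines it to λ ≈ 4.3374. p(26) = 510 and p(27) = -252 have opposite signs, so a root lies in (26, 27); Newton's method refines it to λ ≈ 26.6729. p(60) = -1836 and p(61) = 20 have opposite signs, so a root lies in (60, 61); Newton's method refines it to λ ≈ 60.9897. Check (Vieta): the three roots sum to 92, matching tr M = 92.
So the eigenvalues of A^T A are ≈ 4.3374, 26.6729, 60.9897 (all ≥ 0, as they must be for A^T A). The largest is λ_max ≈ 60.9897, hence ||A||_2 = sqrt(λ_max) ≈ 7.8096.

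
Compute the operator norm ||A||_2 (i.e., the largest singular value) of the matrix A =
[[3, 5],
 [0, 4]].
||A||_2 = sqrt((50 + sqrt(1924))/2) ≈ 6.8507 (= sqrt(largest eigenvalue of A^T A))

||A||_2 = sigma_max(A) = sqrt(lambda_max(A^T A)). Form the symmetric matrix M = A^T A =
[[9, 15],
 [15, 41]].
Its characteristic polynomial (trace, determinant of M give the coefficients) is
  p(λ) = det(λ I - M) = λ^2 - 50λ + 144.
For λ^2 - 50λ + 144 the discriminant is 1924. It is nonnegative but not a perfect square, so the roots are real and irrational: λ = (50 ± sqrt(1924))/2 ≈ 46.9317, 3.0683.
So the eigenvalues of A^T A are ≈ 3.0683, 46.9317 (all ≥ 0, as they must be for A^T A). The largest is λ_max = (50 + sqrt(1924))/2 ≈ 46.9317, hence ||A||_2 = sqrt(λ_max) = sqrt((50 + sqrt(1924))/2) ≈ 6.8507.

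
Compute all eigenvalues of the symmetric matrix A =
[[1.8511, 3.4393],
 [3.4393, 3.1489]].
sigma(A) ≈ {-1, 6}

A is real symmetric, so its spectrum consists of real eigenvalues. Expanding the characteristic polynomial of the displayed matrix gives
  det(λ I - A) = p(λ) = λ^2 + (-5)λ + (-6).
Solving p(λ) = 0 yields eigenvalues ≈ -1, 6. (A is shown rounded to 4 decimals, so these recover the underlying integer eigenvalues to within that precision.)
Verification: the trace of A = 5 equals the sum of eigenvalues 5, and det(A) ≈ -5.9999 matches the eigenvalue product -6.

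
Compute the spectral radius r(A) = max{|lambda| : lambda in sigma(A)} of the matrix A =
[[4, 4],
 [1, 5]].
r(A) = (9 + sqrt(17))/2 ≈ 6.5616

The eigenvalues of A are the roots of its characteristic polynomial. With M = A (coefficients from the trace and determinant):
  p(λ) = det(λ I - M) = λ^2 - 9λ + 16.
For λ^2 - 9λ + 16 the discriminant is 17. It is nonnegative but not a perfect square, so the roots are real and irrational: λ = (9 ± sqrt(17))/2 ≈ 6.5616, 2.4384.
Thus the eigenvalues (to 4 decimals) are 6.5616 (modulus 6.5616); 2.4384 (modulus 2.4384). The spectral radius is the largest modulus: r(A) = (9 + sqrt(17))/2 ≈ 6.5616. (Cross-check: r(A) ≤ ||A||_2 ≈ 7.2929; equality holds whenever A is normal, though it can also hold for some non-normal A.)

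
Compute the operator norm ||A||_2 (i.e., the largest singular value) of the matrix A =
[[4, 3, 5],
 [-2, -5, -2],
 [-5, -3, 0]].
||A||_2 ≈ 9.9158 (= sqrt(largest eigenvalue of A^T A))

||A||_2 = sigma_max(A) = sqrt(lambda_max(A^T A)). Form the symmetric matrix M = A^T A =
[[45, 37, 24],
 [37, 43, 25],
 [24, 25, 29]].
Its characteristic polynomial (trace, sum of principal 2x2 minors, determinant of M give the coefficients) is
  p(λ) = det(λ I - M) = λ^3 - 117λ^2 + 1917λ - 7921.
No integer candidate from the rational root theorem (±divisors of 7921) is a root, so the roots are irrational. The cubic discriminant is Δ = 1665636912 > 0, so there are three distinct real roots. p(6) = -415 and p(7) = 108 have opposite signs, so a root lies in (6, 7); Newton's method refines it to λ ≈ 6.7595. p(11) = 340 and p(12) = -37 have opposite signs, so a root lies in (11, 12); Newton's method refines it to λ ≈ 11.9182. p(98) = -2531 and p(99) = 5444 have opposite signs, so a root lies in (98, 99); Newton's method refines it to λ ≈ 98.3223. Check (Vieta): the three roots sum to 117, matching tr M = 117.
So the eigenvalues of A^T A are ≈ 6.7595, 11.9182, 98.3223 (all ≥ 0, as they must be for A^T A). The largest is λ_max ≈ 98.3223, hence ||A||_2 = sqrt(λ_max) ≈ 9.9158.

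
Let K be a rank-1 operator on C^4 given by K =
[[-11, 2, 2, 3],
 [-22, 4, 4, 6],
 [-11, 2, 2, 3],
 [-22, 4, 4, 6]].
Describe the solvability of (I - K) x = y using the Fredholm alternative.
(I - K) is singular (det(I - K) = 0, i.e. 1 ∈ sigma(K)). (I - K) x = y is solvable iff y ⊥ ker((I - K)^*) = span{(-11, 2, 2, 3)}, i.e. iff -11y_1 + 2y_2 + 2y_3 + 3y_4 = 0. When solvable, the solutions are x = y + c·(1, 2, 1, 2), c arbitrary (ker(I - K) = span{(1, 2, 1, 2)}, dimension 1).

K has rank 1, so it is an outer product K = u v^T: every row of K is a multiple of one row vector. Reading off the entries, u = (1, 2, 1, 2) and v = (-11, 2, 2, 3) (row i of K equals u_i·v^T). A rank-one matrix u v^T satisfies K u = u (v·u) and kills the (3)-dimensional subspace v^⊥, so its characteristic polynomial is lambda^3 (lambda - v·u) with v·u = tr K = 1. Hence the eigenvalues of I - K are 1 (multiplicity 3) and 1 - (1) = 0, so det(I - K) = 0. (Direct check: I - K =
[[12, -2, -2, -3],
 [22, -3, -4, -6],
 [11, -2, -1, -3],
 [22, -4, -4, -5]]
has determinant 0.) So 1 is an eigenvalue of K and (I - K) is not invertible. The finite-dimensional Fredholm alternative says: either (I - K) is invertible, or ker(I - K) ≠ {0} and then range(I - K) = ker((I - K)^*)^⊥, with dim ker(I - K) = dim ker((I - K)^*). We are in the second case, so we need both kernels. Kernel of I - K: (I - K) u = u - u (v·u) = u - u = 0, so ker(I - K) = span{u} = span{(1, 2, 1, 2)} (it is exactly 1-dimensional because rank(I - K) = 3). Kernel of the adjoint: K is real, so (I - K)^* = I - K^T = I - v u^T, and (I - v u^T) v = v - v (u·v) = 0; hence ker((I - K)^*) = span{v} = span{(-11, 2, 2, 3)}. Therefore (I - K) x = y is solvable iff <y, v> = 0, i.e. iff -11y_1 + 2y_2 + 2y_3 + 3y_4 = 0. When this holds, K y = u (v·y) = 0, so (I - K) y = y and x = y is a particular solution; the full solution set is the line x = y + c·u = y + c·(1, 2, 1, 2), c ∈ C.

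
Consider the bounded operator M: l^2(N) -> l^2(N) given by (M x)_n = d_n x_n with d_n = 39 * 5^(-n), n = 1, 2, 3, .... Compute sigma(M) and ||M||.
sigma(M) = {39 * 5^(-n) : n ≥ 1} ∪ {0}; ||M|| = 39/5

A bounded diagonal operator on l^2 with diagonal entries d_n has spectrum equal to the closure of {d_n : n ≥ 1}: every d_n is an eigenvalue (with eigenvector e_n), so {d_n} ⊂ sigma(M); the spectrum is closed, so its closure is too; and for lambda not in the closure, (M - lambda I) has bounded inverse (the diagonal entries 1/(d_n - lambda) are bounded). For our sequence d_n = 39 * 5^(-n), n = 1, 2, 3, ...:
  - {d_n} = {39 * 5^(-n) : n ≥ 1}; the only limit point is 0
  - closure = {39 * 5^(-n) : n ≥ 1} ∪ {0}
For the norm: a diagonal operator has ||M|| = sup_n |d_n|. Here d_n = 39 * 5^(-n) is positive and decreasing, so sup_n |d_n| = d_1 = 39/5. So ||M|| = 39/5.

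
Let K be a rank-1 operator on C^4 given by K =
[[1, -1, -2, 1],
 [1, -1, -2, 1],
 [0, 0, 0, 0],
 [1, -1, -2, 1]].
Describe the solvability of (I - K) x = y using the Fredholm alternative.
(I - K) is singular (det(I - K) = 0, i.e. 1 ∈ sigma(K)). (I - K) x = y is solvable iff y ⊥ ker((I - K)^*) = span{(1, -1, -2, 1)}, i.e. iff y_1 - y_2 - 2y_3 + y_4 = 0. When solvable, the solutions are x = y + c·(1, 1, 0, 1), c arbitrary (ker(I - K) = span{(1, 1, 0, 1)}, dimension 1).

K has rank 1, so it is an outer product K = u v^T: every row of K is a multiple of one row vector. Reading off the entries, u = (1, 1, 0, 1) and v = (1, -1, -2, 1) (row i of K equals u_i·v^T). A rank-one matrix u v^T satisfies K u = u (v·u) and kills the (3)-dimensional subspace v^⊥, so its characteristic polynomial is lambda^3 (lambda - v·u) with v·u = tr K = 1. Hence the eigenvalues of I - K are 1 (multiplicity 3) and 1 - (1) = 0, so det(I - K) = 0. (Direct check: I - K =
[[0, 1, 2, -1],
 [-1, 2, 2, -1],
 [0, 0, 1, 0],
 [-1, 1, 2, 0]]
has determinant 0.) So 1 is an eigenvalue of K and (I - K) is not invertible. The finite-dimensional Fredholm alternative says: either (I - K) is invertible, or ker(I - K) ≠ {0} and then range(I - K) = ker((I - K)^*)^⊥, with dim ker(I - K) = dim ker((I - K)^*). We are in the second case, so we need both kernels. Kernel of I - K: (I - K) u = u - u (v·u) = u - u = 0, so ker(I - K) = span{u} = span{(1, 1, 0, 1)} (it is exactly 1-dimensional because rank(I - K) = 3). Kernel of the adjoint: K is real, so (I - K)^* = I - K^T = I - v u^T, and (I - v u^T) v = v - v (u·v) = 0; hence ker((I - K)^*) = span{v} = span{(1, -1, -2, 1)}. Therefore (I - K) x = y is solvable iff <y, v> = 0, i.e. iff y_1 - y_2 - 2y_3 + y_4 = 0. When this holds, K y = u (v·y) = 0, so (I - K) y = y and x = y is a particular solution; the full solution set is the line x = y + c·u = y + c·(1, 1, 0, 1), c ∈ C.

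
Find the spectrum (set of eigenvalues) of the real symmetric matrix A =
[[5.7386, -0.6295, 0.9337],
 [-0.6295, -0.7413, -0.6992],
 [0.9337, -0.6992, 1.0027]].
sigma(A) ≈ {-1, 1, 6}

A is real symmetric, so its spectrum consists of real eigenvalues. Expanding the characteristic polynomial of the displayed matrix gives
  det(λ I - A) = p(λ) = λ^3 + (-6)λ^2 + (-1)λ + (6).
Solving p(λ) = 0 yields eigenvalues ≈ -1, 1, 6. (A is shown rounded to 4 decimals, so these recover the underlying integer eigenvalues to within that precision.)
Verification: the trace of A = 6 equals the sum of eigenvalues 6, and det(A) ≈ -6.0001 matches the eigenvalue product -6.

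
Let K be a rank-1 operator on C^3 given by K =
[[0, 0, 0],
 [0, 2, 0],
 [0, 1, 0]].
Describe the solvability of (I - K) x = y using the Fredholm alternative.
(I - K) is invertible (det(I - K) = -1 ≠ 0), so for every y in C^3 the equation (I - K) x = y has a unique solution.

K has rank 1, so it is an outer product K = u v^T: every row of K is a multiple of one row vector. Reading off the entries, u = (0, -2, -1) and v = (0, -1, 0) (row i of K equals u_i·v^T). A rank-one matrix u v^T satisfies K u = u (v·u) and kills the (2)-dimensional subspace v^⊥, so its characteristic polynomial is lambda^2 (lambda - v·u) with v·u = tr K = 2. Hence the eigenvalues of I - K are 1 (multiplicity 2) and 1 - (2) = -1, so det(I - K) = -1. (Direct check: I - K =
[[1, 0, 0],
 [0, -1, 0],
 [0, -1, 1]]
has determinant -1.) The finite-dimensional Fredholm alternative says: either (I - K) is invertible, or ker(I - K) ≠ {0} and then range(I - K) = ker((I - K)^*)^⊥, with dim ker(I - K) = dim ker((I - K)^*). Since det(I - K) ≠ 0, 1 is not an eigenvalue of K and ker(I - K) = {0}, so we are in the first case: for every y there is a unique x = (I - K)^(-1) y. Explicitly, by the Sherman–Morrison formula, (I - u v^T)^(-1) = I + u v^T/(1 - v·u), i.e. (I - K)^(-1) = I - K.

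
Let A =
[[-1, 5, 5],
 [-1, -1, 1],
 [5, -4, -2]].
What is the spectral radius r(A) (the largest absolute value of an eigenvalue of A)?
r(A) ≈ 3.9214

The eigenvalues of A are the roots of its characteristic polynomial. With M = A (coefficients from the trace, the sum of principal 2x2 minors, and det A):
  p(λ) = det(λ I - M) = λ^3 + 4λ^2 - 11λ - 54.
No integer candidate from the rational root theorem (±divisors of 54) is a root, so the roots are irrational. The cubic discriminant is Δ = -14880 < 0, so there is one real root and a complex-conjugate pair. p(3) = -24 and p(4) = 30 have opposite signs, so a root lies in (3, 4); Newton's method refines it to λ ≈ 3.5116. Dividing out (λ - (3.5116)) leaves approximately λ^2 + 7.5116λ + 15.3776. For λ^2 + 7.5116λ + 15.3776 the discriminant is -5.0866. It is negative, so the remaining roots are the complex-conjugate pair λ ≈ -3.7558 ± 1.1277i. Their product equals the constant term, so |λ|^2 ≈ 15.3776 and |λ| ≈ 3.9214.
Thus the eigenvalues (to 4 decimals) are 3.5116 (modulus 3.5116); -3.7558 ± 1.1277i (modulus 3.9214). The spectral radius is the largest modulus: r(A) ≈ 3.9214. (Cross-check: r(A) ≤ ||A||_2 ≈ 9.1227; equality holds whenever A is normal, though it can also hold for some non-normal A.)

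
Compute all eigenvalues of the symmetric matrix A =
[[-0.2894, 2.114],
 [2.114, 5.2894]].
sigma(A) ≈ {-1, 6}

A is real symmetric, so its spectrum consists of real eigenvalues. Expanding the characteristic polynomial of the displayed matrix gives
  det(λ I - A) = p(λ) = λ^2 + (-5)λ + (-6).
Solving p(λ) = 0 yields eigenvalues ≈ -1, 6. (A is shown rounded to 4 decimals, so these recover the underlying integer eigenvalues to within that precision.)
Verification: the trace of A = 5 equals the sum of eigenvalues 5, and det(A) ≈ -5.9997 matches the eigenvalue product -6.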